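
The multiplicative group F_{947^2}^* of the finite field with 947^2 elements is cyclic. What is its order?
|F_{947^2}^*| = 896808

F_{947^2} has 947^2 = 896809 elements; its multiplicative group consists of all nonzero elements, so |F_{947^2}^*| = 896809 - 1 = 896808. (It is cyclic since any finite subgroup of the multiplicative group of a field is cyclic.)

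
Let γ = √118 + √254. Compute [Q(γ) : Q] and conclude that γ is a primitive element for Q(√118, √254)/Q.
[Q(γ) : Q] = 4 (equivalently, Q(γ) = Q(√118, √254))

Obviously Q(γ) ⊆ Q(√118, √254), and [Q(√118, √254):Q] = 4 (since 118, 254 are distinct squarefree integers > 1 with 29972 not a perfect square). To show equality we compute the minimal polynomial of γ. From γ = √118 + √254: γ^2 = 118 + 2√(29972) + 254 = 372 + 2√(29972), so γ^2 - 372 = 2√(29972); squaring, (γ^2 - 372)^2 = 4·29972, i.e. γ^4 - 744γ^2 + 138384 - 119888 = 0, i.e. γ^4 - 744γ^2 + 18496 = 0. So γ is a root of x^4 - 744x^2 + 18496. This polynomial is irreducible over Q: it has no rational root (each ±√118 ± √254 is irrational), and any factorization into two quadratics over Q would force √(29972) ∈ Q (pairing opposite roots) or √118, √254 ∈ Q (other pairings), all impossible. Hence [Q(γ):Q] = 4 = [Q(√118, √254):Q], so Q(γ) = Q(√118, √254).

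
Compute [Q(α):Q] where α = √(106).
[Q(α):Q] = 2

[Q(α):Q] equals the degree of the minimal polynomial of α. Here α^2 = 106 and x^2 - 106 is irreducible (d = 106 is squarefree, ≠ 1, hence not a square), so deg(m_α) = 2. Thus [Q(α):Q] = 2.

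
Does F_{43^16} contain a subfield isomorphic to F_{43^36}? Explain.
No: F_{43^36} is not a subfield of F_{43^16}

F_{p^m} embeds in F_{p^n} iff m | n. Here 36 ∤ 16 (since 16 = 0·36 + 16 with remainder 16 ≠ 0), so F_{43^36} is not a subfield of F_{43^16}. Equivalently: if it were, the tower law would give 36 = [F_{43^36}:F_43] dividing [F_{43^16}:F_43] = 16, contradiction.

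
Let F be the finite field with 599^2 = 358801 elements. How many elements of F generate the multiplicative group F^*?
There are φ(358800) = 84480 primitive elements

F_q^* is cyclic of order q - 1 = 358800. A cyclic group of order m has exactly φ(m) generators. Here m = 358800 = 2^4 · 3 · 5^2 · 13 · 23, so the number of primitive elements is φ(358800) = 84480.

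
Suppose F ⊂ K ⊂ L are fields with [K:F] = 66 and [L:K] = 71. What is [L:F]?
[L:F] = 4686

The tower law says that for any tower of field extensions F ⊂ K ⊂ L with finite degrees, [L:F] = [L:K] · [K:F]. Here this gives [L:F] = 71 · 66 = 4686.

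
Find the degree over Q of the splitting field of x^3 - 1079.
[K : Q] = 6

The roots of x^3 - 1079 are ∛1079, ω∛1079, ω^2∛1079 where ω = e^(2πi/3) is a primitive cube root of unity, so K = Q(∛1079, ω). Now [Q(∛1079):Q] = 3 (since 1079 is not a perfect cube, x^3 - 1079 is irreducible) and [Q(ω):Q] = 2. Both 2 and 3 divide [K:Q], and [K:Q] ≤ 3·2 = 6, so [K:Q] = 6. (Equivalently: Q(∛1079) ⊂ R but ω ∉ R, so [K : Q(∛1079)] = 2.)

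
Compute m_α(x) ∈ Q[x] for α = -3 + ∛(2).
m_α(x) = x^3 + 9x^2 + 27x + 25

Set β = α + 3 = ∛(2), so β^3 = 2. Then (α + 3)^3 - 2 = 0, i.e. α is a root of g(x) = (x + 3)^3 - 2 = x^3 + 9x^2 + 27x + 25. Since g(x) = h(x + 3) where h(x) = x^3 - 2, and h is irreducible over Q (because 2 is not a perfect cube, so h has no rational root, and a monic cubic with no rational root is irreducible), g is also irreducible (irreducibility is preserved under the substitution x → x + 3). Hence m_α(x) = x^3 + 9x^2 + 27x + 25.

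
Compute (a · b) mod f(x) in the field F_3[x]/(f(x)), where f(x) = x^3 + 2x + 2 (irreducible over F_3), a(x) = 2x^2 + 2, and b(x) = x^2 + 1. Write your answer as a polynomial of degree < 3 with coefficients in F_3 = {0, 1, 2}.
a · b ≡ 2x + 2 (mod f(x))

Multiply in F_3[x]: a(x)·b(x) = (2x^2 + 2)·(x^2 + 1) = 2x^4 + x^2 + 2. This has degree ≥ 3, so divide by f(x) over F_3: 2x^4 + x^2 + 2 = (2x)·(x^3 + 2x + 2) + (2x + 2). Hence a·b ≡ 2x + 2 (mod f). (F_3[x]/(f) is a field with 3^3 = 27 elements since f is irreducible of degree 3.)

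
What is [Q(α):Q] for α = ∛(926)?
[Q(α):Q] = 3

The minimal polynomial of α is x^3 - 926, irreducible over Q since 926 is not a perfect cube (so x^3 - 926 has no rational root). Hence [Q(α):Q] = deg(m_α) = 3.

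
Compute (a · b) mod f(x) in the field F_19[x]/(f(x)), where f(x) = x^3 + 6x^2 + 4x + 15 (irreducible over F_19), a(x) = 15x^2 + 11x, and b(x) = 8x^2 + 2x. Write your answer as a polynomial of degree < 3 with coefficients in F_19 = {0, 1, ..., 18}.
a · b ≡ 5 (mod f(x))

Multiply in F_19[x]: a(x)·b(x) = (15x^2 + 11x)·(8x^2 + 2x) = 6x^4 + 4x^3 + 3x^2. This has degree ≥ 3, so divide by f(x) over F_19: 6x^4 + 4x^3 + 3x^2 = (6x + 6)·(x^3 + 6x^2 + 4x + 15) + (5). Hence a·b ≡ 5 (mod f). (F_19[x]/(f) is a field with 19^3 = 6859 elements since f is irreducible of degree 3.)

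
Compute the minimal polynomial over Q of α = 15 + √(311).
m_α(x) = x^2 - 30x - 86

From α - 15 = √(311), squaring gives (α - 15)^2 = 311, i.e. α^2 - 30α + 225 = 311, so α^2 - 30α - 86 = 0. The discriminant of x^2 - 30x - 86 is (-30)^2 - 4·(-86) = 900 + 344 = 1244, and 4·(311) is not a perfect square in Q since 311 is squarefree and ≠ 1. Hence x^2 - 30x - 86 is irreducible over Q and is the minimal polynomial of α.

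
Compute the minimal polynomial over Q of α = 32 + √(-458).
m_α(x) = x^2 - 64x + 1482

From α - 32 = √(-458), squaring gives (α - 32)^2 = -458, i.e. α^2 - 64α + 1024 = -458, so α^2 - 64α + 1482 = 0. The discriminant of x^2 - 64x + 1482 is (-64)^2 - 4·(1482) = 4096 - 5928 = -1832, and 4·(-458) is not a perfect square in Q since -458 is squarefree and ≠ 1. Hence x^2 - 64x + 1482 is irreducible over Q and is the minimal polynomial of α.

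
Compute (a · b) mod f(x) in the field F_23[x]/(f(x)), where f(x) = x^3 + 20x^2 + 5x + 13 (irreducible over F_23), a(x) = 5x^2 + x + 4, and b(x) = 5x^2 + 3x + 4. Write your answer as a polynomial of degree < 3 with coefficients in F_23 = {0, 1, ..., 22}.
a · b ≡ 19x^2 + 21x (mod f(x))

Multiply in F_23[x]: a(x)·b(x) = (5x^2 + x + 4)·(5x^2 + 3x + 4) = 2x^4 + 20x^3 + 20x^2 + 16x + 16. This has degree ≥ 3, so divide by f(x) over F_23: 2x^4 + 20x^3 + 20x^2 + 16x + 16 = (2x + 3)·(x^3 + 20x^2 + 5x + 13) + (19x^2 + 21x). Hence a·b ≡ 19x^2 + 21x (mod f). (F_23[x]/(f) is a field with 23^3 = 12167 elements since f is irreducible of degree 3.)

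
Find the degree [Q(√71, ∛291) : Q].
[Q(√71, ∛291) : Q] = 6

Let L = Q(√71, ∛291). Since Q(√71) ⊂ L and [Q(√71):Q] = 2, the tower law gives 2 | [L:Q]. Likewise Q(∛291) ⊂ L with [Q(∛291):Q] = 3 (because 291 is not a perfect cube), so 3 | [L:Q]. As gcd(2,3) = 1, [L:Q] is divisible by 6. Conversely L is generated over Q by √71 and ∛291, so [L:Q] ≤ 2·3 = 6. Therefore [Q(√71, ∛291) : Q] = 6.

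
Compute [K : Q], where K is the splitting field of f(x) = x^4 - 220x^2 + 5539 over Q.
[K : Q] = 4

Solving the quadratic in x^2: x^2 = (220 ± √(220^2 - 4·5539))/2 = (220 ± √26244)/2 = (220 ± 162)/2, giving x^2 = 191 or x^2 = 29. So f(x) = (x^2 - 191)(x^2 - 29) and the roots of f are ±√191, ±√29. Hence the splitting field is K = Q(√191, √29). Since 191 and 29 are distinct squarefree integers > 1, their product 5539 is not a perfect square, so √29 ∉ Q(√191). By the tower law [K:Q] = [Q(√191,√29):Q(√191)] · [Q(√191):Q] = 2 · 2 = 4.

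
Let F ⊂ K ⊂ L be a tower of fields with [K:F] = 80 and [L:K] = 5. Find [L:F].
[L:F] = 400

The tower law says that for any tower of field extensions F ⊂ K ⊂ L with finite degrees, [L:F] = [L:K] · [K:F]. Here this gives [L:F] = 5 · 80 = 400.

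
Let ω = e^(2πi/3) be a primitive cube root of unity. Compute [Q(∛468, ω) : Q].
[Q(∛468, ω) : Q] = 6

[Q(∛468):Q] = 3 (min poly x^3 - 468, irreducible since 468 is not a perfect cube). [Q(ω):Q] = 2 (min poly x^2 + x + 1). Since Q(∛468) ⊂ R and ω ∉ R, we have ω ∉ Q(∛468), so x^2 + x + 1 remains irreducible over Q(∛468) and [Q(∛468, ω) : Q(∛468)] = 2. By the tower law, [Q(∛468, ω) : Q] = 3 · 2 = 6. (In fact Q(∛468, ω) is the splitting field of x^3 - 468 over Q.)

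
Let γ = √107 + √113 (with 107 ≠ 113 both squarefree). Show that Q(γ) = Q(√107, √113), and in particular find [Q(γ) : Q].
[Q(γ) : Q] = 4 (equivalently, Q(γ) = Q(√107, √113))

Obviously Q(γ) ⊆ Q(√107, √113), and [Q(√107, √113):Q] = 4 (since 107, 113 are distinct squarefree integers > 1 with 12091 not a perfect square). To show equality we compute the minimal polynomial of γ. From γ = √107 + √113: γ^2 = 107 + 2√(12091) + 113 = 220 + 2√(12091), so γ^2 - 220 = 2√(12091); squaring, (γ^2 - 220)^2 = 4·12091, i.e. γ^4 - 440γ^2 + 48400 - 48364 = 0, i.e. γ^4 - 440γ^2 + 36 = 0. So γ is a root of x^4 - 440x^2 + 36. This polynomial is irreducible over Q: it has no rational root (each ±√107 ± √113 is irrational), and any factorization into two quadratics over Q would force √(12091) ∈ Q (pairing opposite roots) or √107, √113 ∈ Q (other pairings), all impossible. Hence [Q(γ):Q] = 4 = [Q(√107, √113):Q], so Q(γ) = Q(√107, √113).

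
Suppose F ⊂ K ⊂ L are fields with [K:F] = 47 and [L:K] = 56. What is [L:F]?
[L:F] = 2632

The tower law says that for any tower of field extensions F ⊂ K ⊂ L with finite degrees, [L:F] = [L:K] · [K:F]. Here this gives [L:F] = 56 · 47 = 2632.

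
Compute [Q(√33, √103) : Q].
[Q(√33, √103) : Q] = 4

[Q(√33):Q] = 2 (min poly x^2 - 33, irreducible since 33 is squarefree > 1). For the top step, suppose √103 ∈ Q(√33), say √103 = c + d√33 with c, d ∈ Q. Squaring: 103 = c^2 + 33d^2 + 2cd√33. Since √33 ∉ Q this forces 2cd = 0. If d = 0 then √103 = c ∈ Q, contradicting 103 squarefree > 1. If c = 0 then 103 = 33d^2, so 33·103 = (33d)^2 is a perfect square in Q — but 33·103 = 3399 is not a perfect square (since 33 and 103 are distinct squarefree integers). Contradiction. Hence √103 ∉ Q(√33), so x^2 - 103 stays irreducible over Q(√33) and [Q(√33, √103) : Q(√33)] = 2. By the tower law, [Q(√33, √103) : Q] = 2 · 2 = 4.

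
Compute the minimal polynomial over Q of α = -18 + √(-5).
m_α(x) = x^2 + 36x + 329

From α + 18 = √(-5), squaring gives (α + 18)^2 = -5, i.e. α^2 + 36α + 324 = -5, so α^2 + 36α + 329 = 0. The discriminant of x^2 + 36x + 329 is (36)^2 - 4·(329) = 1296 - 1316 = -20, and 4·(-5) is not a perfect square in Q since -5 is squarefree and ≠ 1. Hence x^2 + 36x + 329 is irreducible over Q and is the minimal polynomial of α.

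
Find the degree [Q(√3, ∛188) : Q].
[Q(√3, ∛188) : Q] = 6

Let L = Q(√3, ∛188). Since Q(√3) ⊂ L and [Q(√3):Q] = 2, the tower law gives 2 | [L:Q]. Likewise Q(∛188) ⊂ L with [Q(∛188):Q] = 3 (because 188 is not a perfect cube), so 3 | [L:Q]. As gcd(2,3) = 1, [L:Q] is divisible by 6. Conversely L is generated over Q by √3 and ∛188, so [L:Q] ≤ 2·3 = 6. Therefore [Q(√3, ∛188) : Q] = 6.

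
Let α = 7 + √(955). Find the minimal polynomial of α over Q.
m_α(x) = x^2 - 14x - 906

From α - 7 = √(955), squaring gives (α - 7)^2 = 955, i.e. α^2 - 14α + 49 = 955, so α^2 - 14α - 906 = 0. The discriminant of x^2 - 14x - 906 is (-14)^2 - 4·(-906) = 196 + 3624 = 3820, and 4·(955) is not a perfect square in Q since 955 is squarefree and ≠ 1. Hence x^2 - 14x - 906 is irreducible over Q and is the minimal polynomial of α.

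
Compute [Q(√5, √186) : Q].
[Q(√5, √186) : Q] = 4

[Q(√5):Q] = 2 (min poly x^2 - 5, irreducible since 5 is squarefree > 1). For the top step, suppose √186 ∈ Q(√5), say √186 = c + d√5 with c, d ∈ Q. Squaring: 186 = c^2 + 5d^2 + 2cd√5. Since √5 ∉ Q this forces 2cd = 0. If d = 0 then √186 = c ∈ Q, contradicting 186 squarefree > 1. If c = 0 then 186 = 5d^2, so 5·186 = (5d)^2 is a perfect square in Q — but 5·186 = 930 is not a perfect square (since 5 and 186 are distinct squarefree integers). Contradiction. Hence √186 ∉ Q(√5), so x^2 - 186 stays irreducible over Q(√5) and [Q(√5, √186) : Q(√5)] = 2. By the tower law, [Q(√5, √186) : Q] = 2 · 2 = 4.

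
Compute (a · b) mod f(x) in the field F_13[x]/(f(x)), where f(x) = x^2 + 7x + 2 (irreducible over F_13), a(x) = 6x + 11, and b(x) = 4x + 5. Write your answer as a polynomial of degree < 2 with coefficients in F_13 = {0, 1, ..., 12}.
a · b ≡ 10x + 7 (mod f(x))

Multiply in F_13[x]: a(x)·b(x) = (6x + 11)·(4x + 5) = 11x^2 + 9x + 3. This has degree ≥ 2, so divide by f(x) over F_13: 11x^2 + 9x + 3 = (11)·(x^2 + 7x + 2) + (10x + 7). Hence a·b ≡ 10x + 7 (mod f). (F_13[x]/(f) is a field with 13^2 = 169 elements since f is irreducible of degree 2.)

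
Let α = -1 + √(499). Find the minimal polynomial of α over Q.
m_α(x) = x^2 + 2x - 498

From α + 1 = √(499), squaring gives (α + 1)^2 = 499, i.e. α^2 + 2α + 1 = 499, so α^2 + 2α - 498 = 0. The discriminant of x^2 + 2x - 498 is (2)^2 - 4·(-498) = 4 + 1992 = 1996, and 4·(499) is not a perfect square in Q since 499 is squarefree and ≠ 1. Hence x^2 + 2x - 498 is irreducible over Q and is the minimal polynomial of α.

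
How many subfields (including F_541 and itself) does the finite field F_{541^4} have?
F_{541^4} has 3 subfields

The subfields of F_{p^n} are exactly the fields F_{p^d} for d | n (each is the fixed field of the unique index-d subgroup of Gal(F_{p^n}/F_p) ≅ Z/nZ). The divisors of n = 4 are {1, 2, 4}, giving 3 subfields: F_{541^1}, F_{541^2}, F_{541^4}.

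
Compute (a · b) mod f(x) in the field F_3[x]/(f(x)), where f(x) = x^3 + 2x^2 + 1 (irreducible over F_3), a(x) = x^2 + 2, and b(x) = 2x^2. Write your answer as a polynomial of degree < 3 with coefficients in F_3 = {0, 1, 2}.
a · b ≡ x + 1 (mod f(x))

Multiply in F_3[x]: a(x)·b(x) = (x^2 + 2)·(2x^2) = 2x^4 + x^2. This has degree ≥ 3, so divide by f(x) over F_3: 2x^4 + x^2 = (2x + 2)·(x^3 + 2x^2 + 1) + (x + 1). Hence a·b ≡ x + 1 (mod f). (F_3[x]/(f) is a field with 3^3 = 27 elements since f is irreducible of degree 3.)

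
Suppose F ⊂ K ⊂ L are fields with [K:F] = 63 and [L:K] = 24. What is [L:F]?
[L:F] = 1512

The tower law says that for any tower of field extensions F ⊂ K ⊂ L with finite degrees, [L:F] = [L:K] · [K:F]. Here this gives [L:F] = 24 · 63 = 1512.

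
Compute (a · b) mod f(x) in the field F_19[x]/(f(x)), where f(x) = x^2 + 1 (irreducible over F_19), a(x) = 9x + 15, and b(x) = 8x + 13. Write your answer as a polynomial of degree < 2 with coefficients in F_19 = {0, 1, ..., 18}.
a · b ≡ 9x + 9 (mod f(x))

Multiply in F_19[x]: a(x)·b(x) = (9x + 15)·(8x + 13) = 15x^2 + 9x + 5. This has degree ≥ 2, so divide by f(x) over F_19: 15x^2 + 9x + 5 = (15)·(x^2 + 1) + (9x + 9). Hence a·b ≡ 9x + 9 (mod f). (F_19[x]/(f) is a field with 19^2 = 361 elements since f is irreducible of degree 2.)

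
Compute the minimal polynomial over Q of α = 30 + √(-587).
m_α(x) = x^2 - 60x + 1487

From α - 30 = √(-587), squaring gives (α - 30)^2 = -587, i.e. α^2 - 60α + 900 = -587, so α^2 - 60α + 1487 = 0. The discriminant of x^2 - 60x + 1487 is (-60)^2 - 4·(1487) = 3600 - 5948 = -2348, and 4·(-587) is not a perfect square in Q since -587 is squarefree and ≠ 1. Hence x^2 - 60x + 1487 is irreducible over Q and is the minimal polynomial of α.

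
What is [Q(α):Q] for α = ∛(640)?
[Q(α):Q] = 3

The minimal polynomial of α is x^3 - 640, irreducible over Q since 640 is not a perfect cube (so x^3 - 640 has no rational root). Hence [Q(α):Q] = deg(m_α) = 3.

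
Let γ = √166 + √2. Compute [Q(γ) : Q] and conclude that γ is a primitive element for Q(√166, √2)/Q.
[Q(γ) : Q] = 4 (equivalently, Q(γ) = Q(√166, √2))

Obviously Q(γ) ⊆ Q(√166, √2), and [Q(√166, √2):Q] = 4 (since 166, 2 are distinct squarefree integers > 1 with 332 not a perfect square). To show equality we compute the minimal polynomial of γ. From γ = √166 + √2: γ^2 = 166 + 2√(332) + 2 = 168 + 2√(332), so γ^2 - 168 = 2√(332); squaring, (γ^2 - 168)^2 = 4·332, i.e. γ^4 - 336γ^2 + 28224 - 1328 = 0, i.e. γ^4 - 336γ^2 + 26896 = 0. So γ is a root of x^4 - 336x^2 + 26896. This polynomial is irreducible over Q: it has no rational root (each ±√166 ± √2 is irrational), and any factorization into two quadratics over Q would force √(332) ∈ Q (pairing opposite roots) or √166, √2 ∈ Q (other pairings), all impossible. Hence [Q(γ):Q] = 4 = [Q(√166, √2):Q], so Q(γ) = Q(√166, √2).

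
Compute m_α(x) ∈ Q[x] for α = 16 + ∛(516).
m_α(x) = x^3 - 48x^2 + 768x - 4612

Set β = α - 16 = ∛(516), so β^3 = 516. Then (α - 16)^3 - 516 = 0, i.e. α is a root of g(x) = (x - 16)^3 - 516 = x^3 - 48x^2 + 768x - 4612. Since g(x) = h(x - 16) where h(x) = x^3 - 516, and h is irreducible over Q (because 516 is not a perfect cube, so h has no rational root, and a monic cubic with no rational root is irreducible), g is also irreducible (irreducibility is preserved under the substitution x → x - 16). Hence m_α(x) = x^3 - 48x^2 + 768x - 4612.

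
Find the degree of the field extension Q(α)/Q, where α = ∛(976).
[Q(α):Q] = 3

The minimal polynomial of α is x^3 - 976, irreducible over Q since 976 is not a perfect cube (so x^3 - 976 has no rational root). Hence [Q(α):Q] = deg(m_α) = 3.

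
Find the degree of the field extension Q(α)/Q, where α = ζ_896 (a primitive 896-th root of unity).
[Q(α):Q] = 384

The minimal polynomial of ζ_896 over Q is the 896-th cyclotomic polynomial Φ_896(x), which is irreducible over Q and has degree φ(896) = 384. Hence [Q(α):Q] = φ(896) = 384.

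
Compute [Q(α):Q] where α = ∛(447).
[Q(α):Q] = 3

The minimal polynomial of α is x^3 - 447, irreducible over Q since 447 is not a perfect cube (so x^3 - 447 has no rational root). Hence [Q(α):Q] = deg(m_α) = 3.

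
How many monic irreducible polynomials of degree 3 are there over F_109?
There are 431640 monic irreducible polynomials of degree 3 over F_109

Each element of F_{109^3} that lies in no proper subfield is a root of exactly one monic irreducible of degree 3 over F_109, and each such polynomial has 3 distinct roots in F_{109^3}. By Möbius inversion the count is N_109(3) = (1/3) Σ_{d|3} μ(3/d) · 109^d = (1/3)(μ(3)·109^1 + μ(1)·109^3) = 1294920/3 = 431640.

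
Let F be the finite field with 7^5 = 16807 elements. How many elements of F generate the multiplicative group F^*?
There are φ(16806) = 5600 primitive elements

F_q^* is cyclic of order q - 1 = 16806. A cyclic group of order m has exactly φ(m) generators. Here m = 16806 = 2 · 3 · 2801, so the number of primitive elements is φ(16806) = 5600.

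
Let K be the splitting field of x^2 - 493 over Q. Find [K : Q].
[K : Q] = 2

f(x) = x^2 - 493 factors as (x - √493)(x + √493). The splitting field is K = Q(√493). Since 493 is squarefree and > 1, it is not a perfect square, so x^2 - 493 is irreducible over Q and [Q(√493) : Q] = 2. Hence [K : Q] = 2.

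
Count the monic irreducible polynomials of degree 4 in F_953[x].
There are 206210669868 monic irreducible polynomials of degree 4 over F_953

Each element of F_{953^4} that lies in no proper subfield is a root of exactly one monic irreducible of degree 4 over F_953, and each such polynomial has 4 distinct roots in F_{953^4}. By Möbius inversion the count is N_953(4) = (1/4) Σ_{d|4} μ(4/d) · 953^d = (1/4)(μ(4)·953^1 + μ(2)·953^2 + μ(1)·953^4) = 824842679472/4 = 206210669868.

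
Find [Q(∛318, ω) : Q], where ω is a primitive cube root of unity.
[Q(∛318, ω) : Q] = 6

[Q(∛318):Q] = 3 (min poly x^3 - 318, irreducible since 318 is not a perfect cube). [Q(ω):Q] = 2 (min poly x^2 + x + 1). Since Q(∛318) ⊂ R and ω ∉ R, we have ω ∉ Q(∛318), so x^2 + x + 1 remains irreducible over Q(∛318) and [Q(∛318, ω) : Q(∛318)] = 2. By the tower law, [Q(∛318, ω) : Q] = 3 · 2 = 6. (In fact Q(∛318, ω) is the splitting field of x^3 - 318 over Q.)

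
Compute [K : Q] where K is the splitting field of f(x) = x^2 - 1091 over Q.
[K : Q] = 2

f(x) = x^2 - 1091 factors as (x - √1091)(x + √1091). The splitting field is K = Q(√1091). Since 1091 is squarefree and > 1, it is not a perfect square, so x^2 - 1091 is irreducible over Q and [Q(√1091) : Q] = 2. Hence [K : Q] = 2.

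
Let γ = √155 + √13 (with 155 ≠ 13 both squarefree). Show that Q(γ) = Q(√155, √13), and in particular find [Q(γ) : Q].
[Q(γ) : Q] = 4 (equivalently, Q(γ) = Q(√155, √13))

Obviously Q(γ) ⊆ Q(√155, √13), and [Q(√155, √13):Q] = 4 (since 155, 13 are distinct squarefree integers > 1 with 2015 not a perfect square). To show equality we compute the minimal polynomial of γ. From γ = √155 + √13: γ^2 = 155 + 2√(2015) + 13 = 168 + 2√(2015), so γ^2 - 168 = 2√(2015); squaring, (γ^2 - 168)^2 = 4·2015, i.e. γ^4 - 336γ^2 + 28224 - 8060 = 0, i.e. γ^4 - 336γ^2 + 20164 = 0. So γ is a root of x^4 - 336x^2 + 20164. This polynomial is irreducible over Q: it has no rational root (each ±√155 ± √13 is irrational), and any factorization into two quadratics over Q would force √(2015) ∈ Q (pairing opposite roots) or √155, √13 ∈ Q (other pairings), all impossible. Hence [Q(γ):Q] = 4 = [Q(√155, √13):Q], so Q(γ) = Q(√155, √13).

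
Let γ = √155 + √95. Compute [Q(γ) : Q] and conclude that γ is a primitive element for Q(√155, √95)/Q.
[Q(γ) : Q] = 4 (equivalently, Q(γ) = Q(√155, √95))

Obviously Q(γ) ⊆ Q(√155, √95), and [Q(√155, √95):Q] = 4 (since 155, 95 are distinct squarefree integers > 1 with 14725 not a perfect square). To show equality we compute the minimal polynomial of γ. From γ = √155 + √95: γ^2 = 155 + 2√(14725) + 95 = 250 + 2√(14725), so γ^2 - 250 = 2√(14725); squaring, (γ^2 - 250)^2 = 4·14725, i.e. γ^4 - 500γ^2 + 62500 - 58900 = 0, i.e. γ^4 - 500γ^2 + 3600 = 0. So γ is a root of x^4 - 500x^2 + 3600. This polynomial is irreducible over Q: it has no rational root (each ±√155 ± √95 is irrational), and any factorization into two quadratics over Q would force √(14725) ∈ Q (pairing opposite roots) or √155, √95 ∈ Q (other pairings), all impossible. Hence [Q(γ):Q] = 4 = [Q(√155, √95):Q], so Q(γ) = Q(√155, √95).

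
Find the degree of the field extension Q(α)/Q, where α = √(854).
[Q(α):Q] = 2

[Q(α):Q] equals the degree of the minimal polynomial of α. Here α^2 = 854 and x^2 - 854 is irreducible (d = 854 is squarefree, ≠ 1, hence not a square), so deg(m_α) = 2. Thus [Q(α):Q] = 2.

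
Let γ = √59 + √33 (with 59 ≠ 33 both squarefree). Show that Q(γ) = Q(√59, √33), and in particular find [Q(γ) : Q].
[Q(γ) : Q] = 4 (equivalently, Q(γ) = Q(√59, √33))

Obviously Q(γ) ⊆ Q(√59, √33), and [Q(√59, √33):Q] = 4 (since 59, 33 are distinct squarefree integers > 1 with 1947 not a perfect square). To show equality we compute the minimal polynomial of γ. From γ = √59 + √33: γ^2 = 59 + 2√(1947) + 33 = 92 + 2√(1947), so γ^2 - 92 = 2√(1947); squaring, (γ^2 - 92)^2 = 4·1947, i.e. γ^4 - 184γ^2 + 8464 - 7788 = 0, i.e. γ^4 - 184γ^2 + 676 = 0. So γ is a root of x^4 - 184x^2 + 676. This polynomial is irreducible over Q: it has no rational root (each ±√59 ± √33 is irrational), and any factorization into two quadratics over Q would force √(1947) ∈ Q (pairing opposite roots) or √59, √33 ∈ Q (other pairings), all impossible. Hence [Q(γ):Q] = 4 = [Q(√59, √33):Q], so Q(γ) = Q(√59, √33).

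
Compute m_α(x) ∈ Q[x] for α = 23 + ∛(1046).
m_α(x) = x^3 - 69x^2 + 1587x - 13213

Set β = α - 23 = ∛(1046), so β^3 = 1046. Then (α - 23)^3 - 1046 = 0, i.e. α is a root of g(x) = (x - 23)^3 - 1046 = x^3 - 69x^2 + 1587x - 13213. Since g(x) = h(x - 23) where h(x) = x^3 - 1046, and h is irreducible over Q (because 1046 is not a perfect cube, so h has no rational root, and a monic cubic with no rational root is irreducible), g is also irreducible (irreducibility is preserved under the substitution x → x - 23). Hence m_α(x) = x^3 - 69x^2 + 1587x - 13213.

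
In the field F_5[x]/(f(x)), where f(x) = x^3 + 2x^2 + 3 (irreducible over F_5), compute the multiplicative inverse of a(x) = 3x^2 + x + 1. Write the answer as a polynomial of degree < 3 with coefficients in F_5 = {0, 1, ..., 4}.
a(x)^(-1) ≡ 4x^2 + 4x + 2 (mod f(x))

Since f is irreducible over F_5, F_5[x]/(f) is a field and a(x) ≠ 0 has an inverse. Apply the extended Euclidean algorithm to f(x) and a(x) in F_5[x]: f(x) = (2x)·a(x) + (3x + 3);  a(x) = (x + 1)·(3x + 3) + (3). The last nonzero remainder is the constant 3 = gcd(f, a) in F_5. Back-substituting through the division chain expresses 3 = s(x)·a(x) + t(x)·f(x) with s(x) ≡ 2x^2 + 2x + 1 (mod f), so (2x^2 + 2x + 1)·a(x) ≡ 3 (mod f). Multiplying by 3^(-1) ≡ 2 in F_5 gives a(x)^(-1) ≡ 2·(2x^2 + 2x + 1) ≡ 4x^2 + 4x + 2 (mod f). Check: (3x^2 + x + 1)·(4x^2 + 4x + 2) = 2x^4 + x^3 + 4x^2 + x + 2 ≡ 1 (mod x^3 + 2x^2 + 3).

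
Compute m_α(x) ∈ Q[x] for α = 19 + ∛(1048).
m_α(x) = x^3 - 57x^2 + 1083x - 7907

Set β = α - 19 = ∛(1048), so β^3 = 1048. Then (α - 19)^3 - 1048 = 0, i.e. α is a root of g(x) = (x - 19)^3 - 1048 = x^3 - 57x^2 + 1083x - 7907. Since g(x) = h(x - 19) where h(x) = x^3 - 1048, and h is irreducible over Q (because 1048 is not a perfect cube, so h has no rational root, and a monic cubic with no rational root is irreducible), g is also irreducible (irreducibility is preserved under the substitution x → x - 19). Hence m_α(x) = x^3 - 57x^2 + 1083x - 7907.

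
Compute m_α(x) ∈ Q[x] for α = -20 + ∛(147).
m_α(x) = x^3 + 60x^2 + 1200x + 7853

Set β = α + 20 = ∛(147), so β^3 = 147. Then (α + 20)^3 - 147 = 0, i.e. α is a root of g(x) = (x + 20)^3 - 147 = x^3 + 60x^2 + 1200x + 7853. Since g(x) = h(x + 20) where h(x) = x^3 - 147, and h is irreducible over Q (because 147 is not a perfect cube, so h has no rational root, and a monic cubic with no rational root is irreducible), g is also irreducible (irreducibility is preserved under the substitution x → x + 20). Hence m_α(x) = x^3 + 60x^2 + 1200x + 7853.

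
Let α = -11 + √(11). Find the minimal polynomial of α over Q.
m_α(x) = x^2 + 22x + 110

From α + 11 = √(11), squaring gives (α + 11)^2 = 11, i.e. α^2 + 22α + 121 = 11, so α^2 + 22α + 110 = 0. The discriminant of x^2 + 22x + 110 is (22)^2 - 4·(110) = 484 - 440 = 44, and 4·(11) is not a perfect square in Q since 11 is squarefree and ≠ 1. Hence x^2 + 22x + 110 is irreducible over Q and is the minimal polynomial of α.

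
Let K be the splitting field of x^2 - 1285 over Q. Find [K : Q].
[K : Q] = 2

f(x) = x^2 - 1285 factors as (x - √1285)(x + √1285). The splitting field is K = Q(√1285). Since 1285 is squarefree and > 1, it is not a perfect square, so x^2 - 1285 is irreducible over Q and [Q(√1285) : Q] = 2. Hence [K : Q] = 2.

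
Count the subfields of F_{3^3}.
F_{3^3} has 2 subfields

The subfields of F_{p^n} are exactly the fields F_{p^d} for d | n (each is the fixed field of the unique index-d subgroup of Gal(F_{p^n}/F_p) ≅ Z/nZ). The divisors of n = 3 are {1, 3}, giving 2 subfields: F_{3^1}, F_{3^3}.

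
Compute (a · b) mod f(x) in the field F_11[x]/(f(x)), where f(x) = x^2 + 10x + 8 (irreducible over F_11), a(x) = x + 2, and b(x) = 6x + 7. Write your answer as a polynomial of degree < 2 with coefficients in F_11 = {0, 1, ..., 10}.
a · b ≡ 3x + 10 (mod f(x))

Multiply in F_11[x]: a(x)·b(x) = (x + 2)·(6x + 7) = 6x^2 + 8x + 3. This has degree ≥ 2, so divide by f(x) over F_11: 6x^2 + 8x + 3 = (6)·(x^2 + 10x + 8) + (3x + 10). Hence a·b ≡ 3x + 10 (mod f). (F_11[x]/(f) is a field with 11^2 = 121 elements since f is irreducible of degree 2.)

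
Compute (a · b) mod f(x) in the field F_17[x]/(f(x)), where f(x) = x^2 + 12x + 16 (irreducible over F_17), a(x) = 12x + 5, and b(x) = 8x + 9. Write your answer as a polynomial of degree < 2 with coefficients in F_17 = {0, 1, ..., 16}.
a · b ≡ 16x + 5 (mod f(x))

Multiply in F_17[x]: a(x)·b(x) = (12x + 5)·(8x + 9) = 11x^2 + 12x + 11. This has degree ≥ 2, so divide by f(x) over F_17: 11x^2 + 12x + 11 = (11)·(x^2 + 12x + 16) + (16x + 5). Hence a·b ≡ 16x + 5 (mod f). (F_17[x]/(f) is a field with 17^2 = 289 elements since f is irreducible of degree 2.)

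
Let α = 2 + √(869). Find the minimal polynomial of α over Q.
m_α(x) = x^2 - 4x - 865

From α - 2 = √(869), squaring gives (α - 2)^2 = 869, i.e. α^2 - 4α + 4 = 869, so α^2 - 4α - 865 = 0. The discriminant of x^2 - 4x - 865 is (-4)^2 - 4·(-865) = 16 + 3460 = 3476, and 4·(869) is not a perfect square in Q since 869 is squarefree and ≠ 1. Hence x^2 - 4x - 865 is irreducible over Q and is the minimal polynomial of α.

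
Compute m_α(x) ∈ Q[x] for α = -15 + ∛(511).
m_α(x) = x^3 + 45x^2 + 675x + 2864

Set β = α + 15 = ∛(511), so β^3 = 511. Then (α + 15)^3 - 511 = 0, i.e. α is a root of g(x) = (x + 15)^3 - 511 = x^3 + 45x^2 + 675x + 2864. Since g(x) = h(x + 15) where h(x) = x^3 - 511, and h is irreducible over Q (because 511 is not a perfect cube, so h has no rational root, and a monic cubic with no rational root is irreducible), g is also irreducible (irreducibility is preserved under the substitution x → x + 15). Hence m_α(x) = x^3 + 45x^2 + 675x + 2864.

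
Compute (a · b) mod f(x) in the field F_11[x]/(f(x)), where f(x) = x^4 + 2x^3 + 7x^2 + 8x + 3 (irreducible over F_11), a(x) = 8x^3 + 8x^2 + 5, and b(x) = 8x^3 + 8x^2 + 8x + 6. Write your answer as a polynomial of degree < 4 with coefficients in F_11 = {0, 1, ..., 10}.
a · b ≡ 5x^3 + 2x^2 + 4x (mod f(x))

Multiply in F_11[x]: a(x)·b(x) = (8x^3 + 8x^2 + 5)·(8x^3 + 8x^2 + 8x + 6) = 9x^6 + 7x^5 + 7x^4 + 9x^3 + 7x + 8. This has degree ≥ 4, so divide by f(x) over F_11: 9x^6 + 7x^5 + 7x^4 + 9x^3 + 7x + 8 = (9x^2 + 10)·(x^4 + 2x^3 + 7x^2 + 8x + 3) + (5x^3 + 2x^2 + 4x). Hence a·b ≡ 5x^3 + 2x^2 + 4x (mod f). (F_11[x]/(f) is a field with 11^4 = 14641 elements since f is irreducible of degree 4.)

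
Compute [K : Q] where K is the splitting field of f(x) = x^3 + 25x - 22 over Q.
[K : Q] = 6

By the rational root test, any rational root of the monic integer polynomial f(x) = x^3 + 25x - 22 must be an integer dividing the constant term -22, i.e. one of ±{1, 2, 11, 22}. Evaluating: f(1) = 4, f(-1) = -48, f(2) = 36, f(-2) = -80, f(11) = 1584, f(-11) = -1628, f(22) = 11176, f(-22) = -11220; none is 0, so f has no rational root and is therefore irreducible over Q (a cubic with no linear factor over a field is irreducible). For an irreducible cubic, the Galois group is A_3 or S_3 according as the discriminant disc(f) = -4a^3 - 27b^2 = -4·(25)^3 - 27·(-22)^2 = -75568 is or is not a square in Q. Here disc(f) = -75568 is not a perfect square in Q, so the Galois group of f over Q is not contained in A_3 and must be all of S_3. The splitting field has degree |S_3| = 6 over Q, so [K : Q] = 6.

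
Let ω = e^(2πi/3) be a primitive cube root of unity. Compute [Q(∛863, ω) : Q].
[Q(∛863, ω) : Q] = 6

[Q(∛863):Q] = 3 (min poly x^3 - 863, irreducible since 863 is not a perfect cube). [Q(ω):Q] = 2 (min poly x^2 + x + 1). Since Q(∛863) ⊂ R and ω ∉ R, we have ω ∉ Q(∛863), so x^2 + x + 1 remains irreducible over Q(∛863) and [Q(∛863, ω) : Q(∛863)] = 2. By the tower law, [Q(∛863, ω) : Q] = 3 · 2 = 6. (In fact Q(∛863, ω) is the splitting field of x^3 - 863 over Q.)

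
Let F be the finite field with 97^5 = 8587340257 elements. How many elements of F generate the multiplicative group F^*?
There are φ(8587340256) = 2518272000 primitive elements

F_q^* is cyclic of order q - 1 = 8587340256. A cyclic group of order m has exactly φ(m) generators. Here m = 8587340256 = 2^5 · 3 · 11 · 31 · 262321, so the number of primitive elements is φ(8587340256) = 2518272000.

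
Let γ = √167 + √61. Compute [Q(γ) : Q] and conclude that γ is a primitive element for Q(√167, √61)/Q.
[Q(γ) : Q] = 4 (equivalently, Q(γ) = Q(√167, √61))

Obviously Q(γ) ⊆ Q(√167, √61), and [Q(√167, √61):Q] = 4 (since 167, 61 are distinct squarefree integers > 1 with 10187 not a perfect square). To show equality we compute the minimal polynomial of γ. From γ = √167 + √61: γ^2 = 167 + 2√(10187) + 61 = 228 + 2√(10187), so γ^2 - 228 = 2√(10187); squaring, (γ^2 - 228)^2 = 4·10187, i.e. γ^4 - 456γ^2 + 51984 - 40748 = 0, i.e. γ^4 - 456γ^2 + 11236 = 0. So γ is a root of x^4 - 456x^2 + 11236. This polynomial is irreducible over Q: it has no rational root (each ±√167 ± √61 is irrational), and any factorization into two quadratics over Q would force √(10187) ∈ Q (pairing opposite roots) or √167, √61 ∈ Q (other pairings), all impossible. Hence [Q(γ):Q] = 4 = [Q(√167, √61):Q], so Q(γ) = Q(√167, √61).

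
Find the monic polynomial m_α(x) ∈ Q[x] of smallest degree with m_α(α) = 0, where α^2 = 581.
m_α(x) = x^2 - 581

α satisfies α^2 - 581 = 0, so x^2 - 581 annihilates α. Since d = 581 is squarefree and ≠ 1, it is not a perfect square in Q, so x^2 - 581 has no rational root and is therefore irreducible over Q (a degree-2 polynomial over a field is irreducible iff it has no root). Hence m_α(x) = x^2 - 581.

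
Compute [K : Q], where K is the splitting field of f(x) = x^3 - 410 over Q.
[K : Q] = 6

The roots of x^3 - 410 are ∛410, ω∛410, ω^2∛410 where ω = e^(2πi/3) is a primitive cube root of unity, so K = Q(∛410, ω). Now [Q(∛410):Q] = 3 (since 410 is not a perfect cube, x^3 - 410 is irreducible) and [Q(ω):Q] = 2. Both 2 and 3 divide [K:Q], and [K:Q] ≤ 3·2 = 6, so [K:Q] = 6. (Equivalently: Q(∛410) ⊂ R but ω ∉ R, so [K : Q(∛410)] = 2.)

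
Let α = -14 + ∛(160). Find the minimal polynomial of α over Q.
m_α(x) = x^3 + 42x^2 + 588x + 2584

Set β = α + 14 = ∛(160), so β^3 = 160. Then (α + 14)^3 - 160 = 0, i.e. α is a root of g(x) = (x + 14)^3 - 160 = x^3 + 42x^2 + 588x + 2584. Since g(x) = h(x + 14) where h(x) = x^3 - 160, and h is irreducible over Q (because 160 is not a perfect cube, so h has no rational root, and a monic cubic with no rational root is irreducible), g is also irreducible (irreducibility is preserved under the substitution x → x + 14). Hence m_α(x) = x^3 + 42x^2 + 588x + 2584.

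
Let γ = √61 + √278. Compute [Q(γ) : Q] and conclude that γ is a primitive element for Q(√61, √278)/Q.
[Q(γ) : Q] = 4 (equivalently, Q(γ) = Q(√61, √278))

Obviously Q(γ) ⊆ Q(√61, √278), and [Q(√61, √278):Q] = 4 (since 61, 278 are distinct squarefree integers > 1 with 16958 not a perfect square). To show equality we compute the minimal polynomial of γ. From γ = √61 + √278: γ^2 = 61 + 2√(16958) + 278 = 339 + 2√(16958), so γ^2 - 339 = 2√(16958); squaring, (γ^2 - 339)^2 = 4·16958, i.e. γ^4 - 678γ^2 + 114921 - 67832 = 0, i.e. γ^4 - 678γ^2 + 47089 = 0. So γ is a root of x^4 - 678x^2 + 47089. This polynomial is irreducible over Q: it has no rational root (each ±√61 ± √278 is irrational), and any factorization into two quadratics over Q would force √(16958) ∈ Q (pairing opposite roots) or √61, √278 ∈ Q (other pairings), all impossible. Hence [Q(γ):Q] = 4 = [Q(√61, √278):Q], so Q(γ) = Q(√61, √278).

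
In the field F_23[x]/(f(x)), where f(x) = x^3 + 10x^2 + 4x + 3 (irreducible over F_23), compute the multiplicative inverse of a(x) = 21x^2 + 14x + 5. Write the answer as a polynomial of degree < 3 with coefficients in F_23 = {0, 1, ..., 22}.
a(x)^(-1) ≡ 5x^2 + 13x + 13 (mod f(x))

Since f is irreducible over F_23, F_23[x]/(f) is a field and a(x) ≠ 0 has an inverse. Apply the extended Euclidean algorithm to f(x) and a(x) in F_23[x]: f(x) = (11x + 3)·a(x) + (22x + 11);  a(x) = (2x + 8)·(22x + 11) + (9). The last nonzero remainder is the constant 9 = gcd(f, a) in F_23. Back-substituting through the division chain expresses 9 = s(x)·a(x) + t(x)·f(x) with s(x) ≡ 22x^2 + 2x + 2 (mod f), so (22x^2 + 2x + 2)·a(x) ≡ 9 (mod f). Multiplying by 9^(-1) ≡ 18 in F_23 gives a(x)^(-1) ≡ 18·(22x^2 + 2x + 2) ≡ 5x^2 + 13x + 13 (mod f). Check: (21x^2 + 14x + 5)·(5x^2 + 13x + 13) = 13x^4 + 21x^3 + 20x^2 + 17x + 19 ≡ 1 (mod x^3 + 10x^2 + 4x + 3).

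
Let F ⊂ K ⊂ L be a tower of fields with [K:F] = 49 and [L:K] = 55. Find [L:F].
[L:F] = 2695

The tower law says that for any tower of field extensions F ⊂ K ⊂ L with finite degrees, [L:F] = [L:K] · [K:F]. Here this gives [L:F] = 55 · 49 = 2695.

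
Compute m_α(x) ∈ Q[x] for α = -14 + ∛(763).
m_α(x) = x^3 + 42x^2 + 588x + 1981

Set β = α + 14 = ∛(763), so β^3 = 763. Then (α + 14)^3 - 763 = 0, i.e. α is a root of g(x) = (x + 14)^3 - 763 = x^3 + 42x^2 + 588x + 1981. Since g(x) = h(x + 14) where h(x) = x^3 - 763, and h is irreducible over Q (because 763 is not a perfect cube, so h has no rational root, and a monic cubic with no rational root is irreducible), g is also irreducible (irreducibility is preserved under the substitution x → x + 14). Hence m_α(x) = x^3 + 42x^2 + 588x + 1981.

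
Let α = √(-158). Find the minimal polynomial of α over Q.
m_α(x) = x^2 + 158

α satisfies α^2 + 158 = 0, so x^2 + 158 annihilates α. Since d = -158 is squarefree and ≠ 1, it is not a perfect square in Q, so x^2 + 158 has no rational root and is therefore irreducible over Q (a degree-2 polynomial over a field is irreducible iff it has no root). Hence m_α(x) = x^2 + 158.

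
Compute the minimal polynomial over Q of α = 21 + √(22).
m_α(x) = x^2 - 42x + 419

From α - 21 = √(22), squaring gives (α - 21)^2 = 22, i.e. α^2 - 42α + 441 = 22, so α^2 - 42α + 419 = 0. The discriminant of x^2 - 42x + 419 is (-42)^2 - 4·(419) = 1764 - 1676 = 88, and 4·(22) is not a perfect square in Q since 22 is squarefree and ≠ 1. Hence x^2 - 42x + 419 is irreducible over Q and is the minimal polynomial of α.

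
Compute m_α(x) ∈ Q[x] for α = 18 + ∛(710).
m_α(x) = x^3 - 54x^2 + 972x - 6542

Set β = α - 18 = ∛(710), so β^3 = 710. Then (α - 18)^3 - 710 = 0, i.e. α is a root of g(x) = (x - 18)^3 - 710 = x^3 - 54x^2 + 972x - 6542. Since g(x) = h(x - 18) where h(x) = x^3 - 710, and h is irreducible over Q (because 710 is not a perfect cube, so h has no rational root, and a monic cubic with no rational root is irreducible), g is also irreducible (irreducibility is preserved under the substitution x → x - 18). Hence m_α(x) = x^3 - 54x^2 + 972x - 6542.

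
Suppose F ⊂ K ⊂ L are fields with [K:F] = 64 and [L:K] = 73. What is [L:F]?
[L:F] = 4672

The tower law says that for any tower of field extensions F ⊂ K ⊂ L with finite degrees, [L:F] = [L:K] · [K:F]. Here this gives [L:F] = 73 · 64 = 4672.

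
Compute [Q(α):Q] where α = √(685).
[Q(α):Q] = 2

[Q(α):Q] equals the degree of the minimal polynomial of α. Here α^2 = 685 and x^2 - 685 is irreducible (d = 685 is squarefree, ≠ 1, hence not a square), so deg(m_α) = 2. Thus [Q(α):Q] = 2.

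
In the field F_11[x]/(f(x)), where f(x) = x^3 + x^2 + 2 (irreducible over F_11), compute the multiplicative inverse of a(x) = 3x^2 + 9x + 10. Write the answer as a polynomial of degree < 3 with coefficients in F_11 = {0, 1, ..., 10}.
a(x)^(-1) ≡ 6x^2 + 3x + 8 (mod f(x))

Since f is irreducible over F_11, F_11[x]/(f) is a field and a(x) ≠ 0 has an inverse. Apply the extended Euclidean algorithm to f(x) and a(x) in F_11[x]: f(x) = (4x + 3)·a(x) + (10x + 5);  a(x) = (8x + 9)·(10x + 5) + (9). The last nonzero remainder is the constant 9 = gcd(f, a) in F_11. Back-substituting through the division chain expresses 9 = s(x)·a(x) + t(x)·f(x) with s(x) ≡ 10x^2 + 5x + 6 (mod f), so (10x^2 + 5x + 6)·a(x) ≡ 9 (mod f). Multiplying by 9^(-1) ≡ 5 in F_11 gives a(x)^(-1) ≡ 5·(10x^2 + 5x + 6) ≡ 6x^2 + 3x + 8 (mod f). Check: (3x^2 + 9x + 10)·(6x^2 + 3x + 8) = 7x^4 + 8x^3 + x^2 + 3x + 3 ≡ 1 (mod x^3 + x^2 + 2).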